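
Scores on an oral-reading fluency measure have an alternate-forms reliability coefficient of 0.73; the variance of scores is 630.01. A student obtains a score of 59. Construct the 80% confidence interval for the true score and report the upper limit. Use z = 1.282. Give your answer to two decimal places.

σ = 630.01^(1/2) = 25.1000
SEM = 25.1000*√(1 − 0.7300) ≈ 13.0423
Margin = 1.282 * 13.0423 ≈ 16.7203
Upper bound: 59 + 16.7203 = 75.7203

75.72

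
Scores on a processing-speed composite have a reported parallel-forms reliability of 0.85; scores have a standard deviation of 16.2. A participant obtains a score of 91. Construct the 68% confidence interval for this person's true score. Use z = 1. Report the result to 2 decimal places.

[84.73, 97.27]

SEM = 16.20000 · √(1 − 0.85000) = 16.20000 · √0.15000 ≈ 16.20000 · 0.38730 ≈ 6.27423
1 · SEM ≈ 6.27423
Interval: (84.72577, 97.27423)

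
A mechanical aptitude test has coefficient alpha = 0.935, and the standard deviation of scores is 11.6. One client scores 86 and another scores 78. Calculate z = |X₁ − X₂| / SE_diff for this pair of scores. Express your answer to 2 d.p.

SEM = 11.600*√(1 − 0.935) ≃ 2.957
Standard error of the difference = 2.957·√2 ≃ 4.182
z = |86 − 78| / 4.182 = 8 / 4.182 ≃ 1.913

1.91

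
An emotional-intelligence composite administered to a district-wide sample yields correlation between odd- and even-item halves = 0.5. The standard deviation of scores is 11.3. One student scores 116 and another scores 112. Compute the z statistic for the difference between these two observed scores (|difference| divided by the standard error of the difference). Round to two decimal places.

Spearman-Brown: r = 2(0.5) / (1 + 0.5) = 1.000 / 1.500 ≈ 0.667
SEM = 11.300 * √(1 − 0.667) = 11.300 * √0.333 ≈ 11.300 * 0.577 ≈ 6.524
Standard error of the difference = 6.524·√2 ≈ 9.226
z = 4 / 9.226 ≈ 0.434

0.43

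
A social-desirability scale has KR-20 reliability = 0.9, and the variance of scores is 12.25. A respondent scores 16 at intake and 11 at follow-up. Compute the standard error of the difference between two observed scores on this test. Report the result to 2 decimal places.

σ = 12.25^(1/2) = 3.500
The standard error of measurement is 3.500×√(1 − 0.900) ≃ 3.500×0.316 ≃ 1.107.
SE_diff = SEM × √2 ≃ 1.107 × 1.414 ≃ 1.565

1.57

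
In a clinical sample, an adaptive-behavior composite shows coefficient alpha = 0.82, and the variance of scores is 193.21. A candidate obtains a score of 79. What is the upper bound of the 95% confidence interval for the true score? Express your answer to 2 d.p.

σ = 193.21^(1/2) = 13.900
SEM = 13.900·√(1 − 0.820) ≈ 5.897
Margin = 1.96 · 5.897 ≈ 11.559
Upper limit = 79 + 11.559 ≈ 90.559

90.56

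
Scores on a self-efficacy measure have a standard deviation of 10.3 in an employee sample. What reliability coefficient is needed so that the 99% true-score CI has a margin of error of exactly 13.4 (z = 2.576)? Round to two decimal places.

SEM needed = half-width / z = 13.4/2.576 ≈ 5.2019
r = 1 − (SEM / SD)² = 1 − (5.2019 / 10.3)² ≈ 1 − 0.2551 ≈ 0.7449

0.74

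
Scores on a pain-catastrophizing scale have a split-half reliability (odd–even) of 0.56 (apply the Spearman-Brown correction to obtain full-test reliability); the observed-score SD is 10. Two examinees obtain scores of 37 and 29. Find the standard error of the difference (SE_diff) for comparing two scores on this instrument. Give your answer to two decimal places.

Spearman-Brown: r = 2(0.56) / (1 + 0.56) = 1.12000 / 1.56000 ≈ 0.71795
SEM = 10.00000*√(1 − 0.71795) ≈ 5.31085
Standard error of the difference = 5.31085·√2 ≈ 7.51068

7.51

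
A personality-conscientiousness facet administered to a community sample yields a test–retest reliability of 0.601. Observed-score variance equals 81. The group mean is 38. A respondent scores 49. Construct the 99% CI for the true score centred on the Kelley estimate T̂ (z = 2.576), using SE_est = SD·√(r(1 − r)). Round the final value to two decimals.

[33.26, 55.96]

SD = √81 ≃ 9.000
T̂ = r·X + (1 − r)·M = 0.601·49 + 0.399·38 = 29.449 + 15.162 ≃ 44.611
SE_est = SD · √(r(1 − r)) = 9.000 · √0.240 ≃ 9.000 · 0.490 ≃ 4.407
99% CI: 44.611 ± 11.353 ≃ (33.258, 55.964)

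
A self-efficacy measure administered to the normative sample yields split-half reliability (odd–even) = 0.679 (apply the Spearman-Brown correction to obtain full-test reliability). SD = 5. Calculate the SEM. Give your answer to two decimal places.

Spearman-Brown: r = 2(0.679) / (1 + 0.679) = 1.3580 / 1.6790 ≈ 0.8088
The standard error of measurement is 5.0000·√(1 − 0.8088) ≈ 5.0000·0.4372 ≈ 2.1862.

2.19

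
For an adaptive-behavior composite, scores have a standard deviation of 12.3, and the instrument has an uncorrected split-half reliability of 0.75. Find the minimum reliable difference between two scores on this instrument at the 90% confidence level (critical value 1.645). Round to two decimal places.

10.82

r_full = 2·0.75 / (1 + 0.75) ≈ 0.8571
SEM = 12.3000 × √(1 − 0.8571) = 12.3000 × √0.1429 ≈ 12.3000 × 0.3780 ≈ 4.6490
SE_diff = SEM × √2 ≈ 4.6490 × 1.4142 ≈ 6.5746
Minimum reliable difference = 1.645 × SE_diff ≈ 1.645 × 6.5746 ≈ 10.8153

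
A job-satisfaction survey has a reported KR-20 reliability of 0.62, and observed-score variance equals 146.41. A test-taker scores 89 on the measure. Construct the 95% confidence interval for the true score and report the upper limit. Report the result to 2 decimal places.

SD = √146.41 ≈ 12.100
SEM = 12.100×√(1 − 0.620) ≈ 7.459
Half-width = 1.96×7.459 ≈ 14.620
Upper limit = 89 + 14.620 ≈ 103.620

103.62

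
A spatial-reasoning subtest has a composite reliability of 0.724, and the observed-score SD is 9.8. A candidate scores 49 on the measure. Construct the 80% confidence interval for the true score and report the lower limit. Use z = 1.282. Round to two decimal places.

SEM = 9.800 * √(1 − 0.724) = 9.800 * √0.276 ≈ 9.800 * 0.525 ≈ 5.148
1.282 * SEM ≈ 6.600
Lower limit = 49 − 6.600 ≈ 42.400

42.40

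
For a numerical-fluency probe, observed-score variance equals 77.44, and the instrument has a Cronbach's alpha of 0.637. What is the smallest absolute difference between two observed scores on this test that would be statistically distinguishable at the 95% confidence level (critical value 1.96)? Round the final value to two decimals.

SD = √77.44 = 8.800
The standard error of measurement is 8.800*√(1 − 0.637) ≈ 8.800*0.602 ≈ 5.302.
SE_diff = √2 * SEM ≈ 7.498
Smallest detectable difference = 1.96*7.498 ≈ 14.696

14.70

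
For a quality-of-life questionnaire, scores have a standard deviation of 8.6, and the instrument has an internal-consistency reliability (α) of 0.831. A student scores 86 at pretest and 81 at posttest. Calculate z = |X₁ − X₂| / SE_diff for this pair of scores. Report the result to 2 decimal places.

SEM = 8.600 · √(1 − 0.831) = 8.600 · √0.169 ≈ 8.600 · 0.411 ≈ 3.535
SE_diff = SEM · √2 ≈ 3.535 · 1.414 ≈ 5.000
z = |86 − 81| / 5.000 = 5 / 5.000 ≈ 1.000

1.00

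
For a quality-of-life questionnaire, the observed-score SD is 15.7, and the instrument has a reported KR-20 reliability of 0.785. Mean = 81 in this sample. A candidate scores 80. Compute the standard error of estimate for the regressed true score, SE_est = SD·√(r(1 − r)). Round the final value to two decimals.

6.45

SE_est = SD × √(r(1 − r)) = 15.7000 × √0.1688 ≃ 15.7000 × 0.4108 ≃ 6.4499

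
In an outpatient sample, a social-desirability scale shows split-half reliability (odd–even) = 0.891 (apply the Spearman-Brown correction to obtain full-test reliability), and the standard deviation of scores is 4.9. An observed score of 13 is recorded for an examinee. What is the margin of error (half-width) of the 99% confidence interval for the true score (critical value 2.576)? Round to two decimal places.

Spearman-Brown: r = 2(0.891) / (1 + 0.891) = 1.782 / 1.891 ≈ 0.942
SEM = 4.900×√(1 − 0.942) ≈ 1.176
Half-width = 2.576×1.176 ≈ 3.030

3.03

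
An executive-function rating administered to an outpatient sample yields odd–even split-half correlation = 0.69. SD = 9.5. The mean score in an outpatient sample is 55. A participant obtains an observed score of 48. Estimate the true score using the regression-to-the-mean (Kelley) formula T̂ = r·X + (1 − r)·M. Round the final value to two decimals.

49.28

Spearman-Brown: r = 2(0.69) / (1 + 0.69) = 1.3800 / 1.6900 ≈ 0.8166
Estimated true score = 0.8166·48 + (1 − 0.8166)·55 ≈ 49.2840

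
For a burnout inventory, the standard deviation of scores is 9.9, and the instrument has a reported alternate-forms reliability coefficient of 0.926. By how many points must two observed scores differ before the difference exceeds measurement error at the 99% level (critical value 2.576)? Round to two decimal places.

SEM = 9.900 · √(1 − 0.926) = 9.900 · √0.074 ≈ 9.900 · 0.272 ≈ 2.693
SE_diff = SEM · √2 ≈ 2.693 · 1.414 ≈ 3.809
Minimum reliable difference = 2.576 · SE_diff ≈ 2.576 · 3.809 ≈ 9.811

9.81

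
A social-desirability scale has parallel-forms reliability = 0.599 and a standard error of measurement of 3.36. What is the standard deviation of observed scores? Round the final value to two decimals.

5.31

SD = 3.36 / √(1 − 0.599) ≈ 5.30600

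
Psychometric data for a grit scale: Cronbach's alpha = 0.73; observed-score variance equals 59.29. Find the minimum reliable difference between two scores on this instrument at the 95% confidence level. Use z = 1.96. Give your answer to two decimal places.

SD = √59.29 = 7.7000
SEM = 7.7000 · √(1 − 0.7300) = 7.7000 · √0.2700 ≈ 7.7000 · 0.5196 ≈ 4.0010
SE_diff = √2 · SEM ≈ 5.6583
Minimum reliable difference = 1.96 · SE_diff ≈ 1.96 · 5.6583 ≈ 11.0903

11.09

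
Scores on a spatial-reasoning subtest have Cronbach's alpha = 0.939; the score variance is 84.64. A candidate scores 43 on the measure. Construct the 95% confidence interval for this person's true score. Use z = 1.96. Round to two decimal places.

[38.55, 47.45]

σ = 84.64^(1/2) = 9.20000
SEM = 9.20000*√(1 − 0.93900) ≈ 2.27223
1.96 * SEM ≈ 4.45358
CI = 43 ± 4.45358 → [38.54642, 47.45358]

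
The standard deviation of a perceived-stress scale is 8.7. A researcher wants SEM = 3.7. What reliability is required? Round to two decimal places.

0.82

r = 1 − (SEM / SD)² = 1 − (3.700 / 8.7)² ≃ 1 − 0.181 ≃ 0.819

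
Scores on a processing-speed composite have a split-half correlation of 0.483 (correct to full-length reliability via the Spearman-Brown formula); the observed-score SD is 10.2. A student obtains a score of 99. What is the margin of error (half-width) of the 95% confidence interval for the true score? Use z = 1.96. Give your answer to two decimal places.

Spearman-Brown: r = 2(0.483) / (1 + 0.483) = 0.96600 / 1.48300 ≈ 0.65138
SEM = 10.20000*√(1 − 0.65138) ≈ 6.02247
Margin = 1.96 * 6.02247 ≈ 11.80405

11.80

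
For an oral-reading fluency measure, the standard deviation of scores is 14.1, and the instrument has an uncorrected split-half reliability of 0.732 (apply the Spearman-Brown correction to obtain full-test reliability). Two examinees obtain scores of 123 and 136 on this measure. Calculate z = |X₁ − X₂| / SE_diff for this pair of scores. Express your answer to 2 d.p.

1.66

r_full = 2·0.732 / (1 + 0.732) ≃ 0.8453
SEM = 14.1000*√(1 − 0.8453) ≃ 5.5464
SE_diff = √2 * SEM ≃ 7.8438
z = |123 − 136| / 7.8438 = 13 / 7.8438 ≃ 1.6574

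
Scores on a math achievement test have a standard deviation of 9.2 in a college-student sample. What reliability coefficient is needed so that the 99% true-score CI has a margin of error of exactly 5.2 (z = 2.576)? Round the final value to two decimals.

Required SEM = 5.2 / 2.576 ≈ 2.0186
r = 1 − (2.0186/9.2)² ≈ 1 − 0.0481 ≈ 0.9519

0.95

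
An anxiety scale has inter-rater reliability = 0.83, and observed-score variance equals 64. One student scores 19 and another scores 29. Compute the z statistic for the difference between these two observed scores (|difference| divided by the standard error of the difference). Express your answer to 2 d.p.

SD = √64 = 8.0000
The standard error of measurement is 8.0000*√(1 − 0.8300) ≈ 8.0000*0.4123 ≈ 3.2985.
SE_diff = √2 * SEM ≈ 4.6648
z = 10 / 4.6648 ≈ 2.1437

2.14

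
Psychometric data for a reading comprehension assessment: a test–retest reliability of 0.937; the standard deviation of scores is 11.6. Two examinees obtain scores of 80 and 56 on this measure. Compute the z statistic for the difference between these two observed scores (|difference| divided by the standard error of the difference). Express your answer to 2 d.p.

5.83

SEM = 11.600×√(1 − 0.937) ≃ 2.912
SE_diff = √2 × SEM ≃ 4.118
z = 24 / 4.118 ≃ 5.829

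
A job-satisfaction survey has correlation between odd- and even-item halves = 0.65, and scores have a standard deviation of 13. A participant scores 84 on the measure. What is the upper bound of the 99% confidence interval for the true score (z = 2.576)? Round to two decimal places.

99.42

Full-length reliability (Spearman-Brown) = 2(0.65)/(1+0.65) ≈ 0.788
SEM = 13.000 × √(1 − 0.788) = 13.000 × √0.212 ≈ 13.000 × 0.461 ≈ 5.987
Margin = 2.576 × 5.987 ≈ 15.423
Upper limit = 84 + 15.423 ≈ 99.423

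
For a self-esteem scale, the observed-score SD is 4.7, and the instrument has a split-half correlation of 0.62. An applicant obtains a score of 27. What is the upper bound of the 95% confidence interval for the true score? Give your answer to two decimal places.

31.46

Spearman-Brown: r = 2(0.62) / (1 + 0.62) = 1.240 / 1.620 ≈ 0.765
SEM = 4.700 * √(1 − 0.765) = 4.700 * √0.235 ≈ 4.700 * 0.484 ≈ 2.276
1.96 * SEM ≈ 4.462
Upper bound: 27 + 4.462 = 31.462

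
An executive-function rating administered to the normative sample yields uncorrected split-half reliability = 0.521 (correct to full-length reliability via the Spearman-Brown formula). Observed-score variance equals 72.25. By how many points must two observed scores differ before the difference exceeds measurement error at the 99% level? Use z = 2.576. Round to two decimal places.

17.38

SD = √72.25 = 8.5000
Full-length reliability (Spearman-Brown) = 2(0.521)/(1+0.521) ≈ 0.6851
SEM = 8.5000 * √(1 − 0.6851) = 8.5000 * √0.3149 ≈ 8.5000 * 0.5612 ≈ 4.7700
SE_diff = √2 * SEM ≈ 6.7459
Smallest detectable difference = 2.576*6.7459 ≈ 17.3773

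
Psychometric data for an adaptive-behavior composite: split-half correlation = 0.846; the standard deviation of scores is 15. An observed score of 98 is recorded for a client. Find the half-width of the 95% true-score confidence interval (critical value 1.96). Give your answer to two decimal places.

8.49

Full-length reliability (Spearman-Brown) = 2(0.846)/(1+0.846) ≈ 0.91658
SEM = 15.00000*√(1 − 0.91658) ≈ 4.33247
Margin = 1.96 * 4.33247 ≈ 8.49165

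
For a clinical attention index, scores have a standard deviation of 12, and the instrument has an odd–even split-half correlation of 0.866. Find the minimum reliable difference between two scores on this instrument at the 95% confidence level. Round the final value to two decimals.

Spearman-Brown: r = 2(0.866) / (1 + 0.866) = 1.73200 / 1.86600 ≃ 0.92819
The standard error of measurement is 12.00000*√(1 − 0.92819) ≃ 12.00000*0.26798 ≃ 3.21572.
SE_diff = √2 * SEM ≃ 4.54771
Minimum reliable difference = 1.96 * SE_diff ≃ 1.96 * 4.54771 ≃ 8.91351

8.91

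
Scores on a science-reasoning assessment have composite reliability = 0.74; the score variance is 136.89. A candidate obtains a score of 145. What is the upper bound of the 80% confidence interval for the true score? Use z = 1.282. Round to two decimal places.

152.65

SD = √136.89 = 11.7000
SEM = 11.7000 × √(1 − 0.7400) = 11.7000 × √0.2600 ≃ 11.7000 × 0.5099 ≃ 5.9659
1.282 × SEM ≃ 7.6482
Upper limit = 145 + 7.6482 ≃ 152.6482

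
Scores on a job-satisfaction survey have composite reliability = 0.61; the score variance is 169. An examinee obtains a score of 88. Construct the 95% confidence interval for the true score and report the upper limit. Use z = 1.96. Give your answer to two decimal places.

103.91

SD = √169 ≃ 13.000
SEM = 13.000 × √(1 − 0.610) = 13.000 × √0.390 ≃ 13.000 × 0.624 ≃ 8.118
Half-width = 1.96×8.118 ≃ 15.912
Upper limit = 88 + 15.912 ≃ 103.912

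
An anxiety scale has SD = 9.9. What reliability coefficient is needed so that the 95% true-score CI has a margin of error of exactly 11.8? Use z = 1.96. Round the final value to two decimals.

Required SEM = 11.8 / 1.96 ≈ 6.020
r = 1 − (6.020/9.9)² ≈ 1 − 0.370 ≈ 0.630

0.63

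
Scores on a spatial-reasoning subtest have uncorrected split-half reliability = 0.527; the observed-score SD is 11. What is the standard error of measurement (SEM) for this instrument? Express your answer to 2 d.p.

Spearman-Brown: r = 2(0.527) / (1 + 0.527) = 1.0540 / 1.5270 ≈ 0.6902
SEM = 11.0000*√(1 − 0.6902) ≈ 6.1221

6.12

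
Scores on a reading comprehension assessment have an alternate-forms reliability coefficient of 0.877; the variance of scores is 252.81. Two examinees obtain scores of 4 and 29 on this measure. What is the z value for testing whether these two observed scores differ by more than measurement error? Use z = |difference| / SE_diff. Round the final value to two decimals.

3.17

SD = √252.81 = 15.9000
SEM = 15.9000 * √(1 − 0.8770) = 15.9000 * √0.1230 ≈ 15.9000 * 0.3507 ≈ 5.5763
Standard error of the difference = 5.5763·√2 ≈ 7.8861
z = 25 / 7.8861 ≈ 3.1701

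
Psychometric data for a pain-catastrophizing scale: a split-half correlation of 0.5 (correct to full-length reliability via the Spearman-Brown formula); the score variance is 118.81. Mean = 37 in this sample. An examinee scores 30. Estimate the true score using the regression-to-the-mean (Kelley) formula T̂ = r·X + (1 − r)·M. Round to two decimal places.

32.33

Spearman-Brown: r = 2(0.5) / (1 + 0.5) = 1.000 / 1.500 ≈ 0.667
T̂ = r·X + (1 − r)·M = 0.667·30 + 0.333·37 ≈ 20.000 + 12.333 ≈ 32.333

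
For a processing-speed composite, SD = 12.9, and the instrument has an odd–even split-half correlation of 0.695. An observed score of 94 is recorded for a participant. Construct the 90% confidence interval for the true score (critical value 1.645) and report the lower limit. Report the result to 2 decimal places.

85.00

r_full = 2·0.695 / (1 + 0.695) ≈ 0.820
The standard error of measurement is 12.900·√(1 − 0.820) ≈ 12.900·0.424 ≈ 5.472.
Margin = 1.645 · 5.472 ≈ 9.002
Lower bound: 94 − 9.002 = 84.998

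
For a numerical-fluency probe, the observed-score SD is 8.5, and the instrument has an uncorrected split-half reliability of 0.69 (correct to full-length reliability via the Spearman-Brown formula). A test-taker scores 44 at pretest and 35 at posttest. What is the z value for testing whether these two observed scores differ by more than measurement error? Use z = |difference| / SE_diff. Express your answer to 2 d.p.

r_full = 2·0.69 / (1 + 0.69) ≈ 0.8166
SEM = 8.5000 · √(1 − 0.8166) = 8.5000 · √0.1834 ≈ 8.5000 · 0.4283 ≈ 3.6405
SE_diff = SEM · √2 ≈ 3.6405 · 1.4142 ≈ 5.1484
z = |44 − 35| / 5.1484 = 9 / 5.1484 ≈ 1.7481

1.75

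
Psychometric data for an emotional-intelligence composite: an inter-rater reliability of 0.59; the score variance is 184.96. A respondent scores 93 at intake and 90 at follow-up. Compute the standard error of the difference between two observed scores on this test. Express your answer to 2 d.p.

SD = √184.96 = 13.60000
SEM = 13.60000 · √(1 − 0.59000) = 13.60000 · √0.41000 ≈ 13.60000 · 0.64031 ≈ 8.70825
SE_diff = √2 · SEM ≈ 12.31532

12.32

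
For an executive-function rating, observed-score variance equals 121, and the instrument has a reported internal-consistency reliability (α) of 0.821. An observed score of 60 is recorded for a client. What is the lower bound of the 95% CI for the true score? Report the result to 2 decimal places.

σ = 121^(1/2) = 11.0000
SEM = 11.0000 · √(1 − 0.8210) = 11.0000 · √0.1790 ≈ 11.0000 · 0.4231 ≈ 4.6539
Half-width = 1.96·4.6539 ≈ 9.1217
Lower limit = 60 − 9.1217 ≈ 50.8783

50.88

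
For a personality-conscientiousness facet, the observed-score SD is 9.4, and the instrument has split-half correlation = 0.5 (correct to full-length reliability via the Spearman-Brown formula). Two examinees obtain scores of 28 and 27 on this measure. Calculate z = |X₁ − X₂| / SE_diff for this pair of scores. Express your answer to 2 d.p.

Spearman-Brown: r = 2(0.5) / (1 + 0.5) = 1.0000 / 1.5000 ≈ 0.6667
SEM = 9.4000 * √(1 − 0.6667) = 9.4000 * √0.3333 ≈ 9.4000 * 0.5774 ≈ 5.4271
SE_diff = SEM * √2 ≈ 5.4271 * 1.4142 ≈ 7.6751
z = 1 / 7.6751 ≈ 0.1303

0.13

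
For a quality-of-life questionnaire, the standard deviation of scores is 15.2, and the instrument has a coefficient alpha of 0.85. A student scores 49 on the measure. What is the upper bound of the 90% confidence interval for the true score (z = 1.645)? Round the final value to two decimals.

58.68

SEM = 15.200*√(1 − 0.850) ≃ 5.887
Half-width = 1.645*5.887 ≃ 9.684
Upper limit = 49 + 9.684 ≃ 58.684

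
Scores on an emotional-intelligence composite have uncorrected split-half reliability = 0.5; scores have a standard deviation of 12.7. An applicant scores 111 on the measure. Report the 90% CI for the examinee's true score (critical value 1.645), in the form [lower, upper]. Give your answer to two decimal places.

Spearman-Brown: r = 2(0.5) / (1 + 0.5) = 1.00000 / 1.50000 ≈ 0.66667
SEM = 12.70000 · √(1 − 0.66667) = 12.70000 · √0.33333 ≈ 12.70000 · 0.57735 ≈ 7.33235
1.645 · SEM ≈ 12.06171
CI = 111 ± 12.06171 → [98.93829, 123.06171]

[98.94, 123.06]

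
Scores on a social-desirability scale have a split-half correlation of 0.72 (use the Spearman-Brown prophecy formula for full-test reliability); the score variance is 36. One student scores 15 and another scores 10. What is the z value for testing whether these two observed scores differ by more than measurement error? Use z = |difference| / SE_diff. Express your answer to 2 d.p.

1.46

SD = √36 = 6.000
Full-length reliability (Spearman-Brown) = 2(0.72)/(1+0.72) ≈ 0.837
The standard error of measurement is 6.000*√(1 − 0.837) ≈ 6.000*0.403 ≈ 2.421.
Standard error of the difference = 2.421·√2 ≈ 3.424
z = 5 / 3.424 ≈ 1.460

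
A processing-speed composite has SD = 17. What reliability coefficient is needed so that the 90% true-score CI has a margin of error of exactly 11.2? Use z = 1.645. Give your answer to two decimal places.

Required SEM = 11.2 / 1.645 ≃ 6.8085
Required reliability = 1 − (SEM/SD)² = 1 − 0.1604 ≃ 0.8396

0.84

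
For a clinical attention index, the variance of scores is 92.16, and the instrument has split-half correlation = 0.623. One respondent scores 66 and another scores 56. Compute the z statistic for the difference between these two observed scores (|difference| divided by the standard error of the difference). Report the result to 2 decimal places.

1.53

σ = 92.16^(1/2) = 9.6000
Spearman-Brown: r = 2(0.623) / (1 + 0.623) = 1.2460 / 1.6230 ≃ 0.7677
SEM = 9.6000 · √(1 − 0.7677) = 9.6000 · √0.2323 ≃ 9.6000 · 0.4820 ≃ 4.6268
Standard error of the difference = 4.6268·√2 ≃ 6.5433
z = |66 − 56| / 6.5433 = 10 / 6.5433 ≃ 1.5283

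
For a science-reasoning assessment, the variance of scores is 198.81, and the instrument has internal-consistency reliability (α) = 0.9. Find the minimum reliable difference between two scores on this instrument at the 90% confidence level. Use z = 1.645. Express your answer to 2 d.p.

σ = 198.81^(1/2) = 14.100
The standard error of measurement is 14.100×√(1 − 0.900) ≈ 14.100×0.316 ≈ 4.459.
SE_diff = √2 × SEM ≈ 6.306
Minimum reliable difference = 1.645 × SE_diff ≈ 1.645 × 6.306 ≈ 10.373

10.37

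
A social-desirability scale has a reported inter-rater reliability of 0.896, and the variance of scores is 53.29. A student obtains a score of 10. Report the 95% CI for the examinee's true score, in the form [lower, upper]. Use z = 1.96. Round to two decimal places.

SD = √53.29 ≃ 7.300
SEM = 7.300 · √(1 − 0.896) = 7.300 · √0.104 ≃ 7.300 · 0.322 ≃ 2.354
Margin = 1.96 · 2.354 ≃ 4.614
95% CI: 10 ± 4.614 = [5.386, 14.614]

[5.39, 14.61]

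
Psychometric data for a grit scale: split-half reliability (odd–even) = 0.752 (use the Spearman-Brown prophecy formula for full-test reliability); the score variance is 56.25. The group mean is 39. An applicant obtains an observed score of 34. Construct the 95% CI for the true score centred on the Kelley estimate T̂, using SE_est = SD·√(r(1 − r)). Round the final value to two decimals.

[29.58, 39.83]

σ = 56.25^(1/2) = 7.5000
Full-length reliability (Spearman-Brown) = 2(0.752)/(1+0.752) ≈ 0.8584
T̂ = 0.8584(34) + 0.1416(39) ≈ 34.7078
SE_est = SD * √(r(1 − r)) = 7.5000 * √0.1215 ≈ 7.5000 * 0.3486 ≈ 2.6144
CI = 34.7078 ± 1.96 * 2.6144 → [29.5835, 39.8320]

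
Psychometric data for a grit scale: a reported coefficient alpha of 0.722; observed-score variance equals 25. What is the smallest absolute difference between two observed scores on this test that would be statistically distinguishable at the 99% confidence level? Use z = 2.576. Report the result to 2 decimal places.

9.60

SD = √25 ≈ 5.000
SEM = 5.000 · √(1 − 0.722) = 5.000 · √0.278 ≈ 5.000 · 0.527 ≈ 2.636
SE_diff = SEM · √2 ≈ 2.636 · 1.414 ≈ 3.728
Minimum reliable difference = 2.576 · SE_diff ≈ 2.576 · 3.728 ≈ 9.604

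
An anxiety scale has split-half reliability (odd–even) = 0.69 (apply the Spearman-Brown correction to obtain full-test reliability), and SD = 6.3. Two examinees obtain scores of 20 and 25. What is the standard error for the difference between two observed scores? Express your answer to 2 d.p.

3.82

Full-length reliability (Spearman-Brown) = 2(0.69)/(1+0.69) ≈ 0.8166
SEM = 6.3000*√(1 − 0.8166) ≈ 2.6982
SE_diff = √2 * SEM ≈ 3.8159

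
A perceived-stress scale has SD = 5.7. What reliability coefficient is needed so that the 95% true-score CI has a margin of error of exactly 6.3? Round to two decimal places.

SEM needed = half-width / z = 6.3/1.96 ≃ 3.2143
r = 1 − (SEM / SD)² = 1 − (3.2143 / 5.7)² ≃ 1 − 0.3180 ≃ 0.6820

0.68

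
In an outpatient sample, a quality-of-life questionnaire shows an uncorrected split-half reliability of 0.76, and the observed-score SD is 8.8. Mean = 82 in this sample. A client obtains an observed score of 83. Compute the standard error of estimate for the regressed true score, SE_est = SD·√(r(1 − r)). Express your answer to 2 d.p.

3.02

Full-length reliability (Spearman-Brown) = 2(0.76)/(1+0.76) ≃ 0.864
SE_est = SD · √(r(1 − r)) = 8.800 · √0.118 ≃ 8.800 · 0.343 ≃ 3.020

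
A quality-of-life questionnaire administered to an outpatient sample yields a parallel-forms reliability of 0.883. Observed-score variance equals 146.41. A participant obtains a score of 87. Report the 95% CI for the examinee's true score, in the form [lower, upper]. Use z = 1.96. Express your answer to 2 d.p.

SD = √146.41 = 12.10000
SEM = 12.10000 · √(1 − 0.88300) = 12.10000 · √0.11700 ≃ 12.10000 · 0.34205 ≃ 4.13884
Margin = 1.96 · 4.13884 ≃ 8.11212
Interval: (78.88788, 95.11212)

[78.89, 95.11]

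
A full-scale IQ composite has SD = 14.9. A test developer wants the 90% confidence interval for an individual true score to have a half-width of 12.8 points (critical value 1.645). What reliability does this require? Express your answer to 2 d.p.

0.73

Required SEM = 12.8 / 1.645 ≈ 7.78116
r = 1 − (7.78116/14.9)² ≈ 1 − 0.27272 ≈ 0.72728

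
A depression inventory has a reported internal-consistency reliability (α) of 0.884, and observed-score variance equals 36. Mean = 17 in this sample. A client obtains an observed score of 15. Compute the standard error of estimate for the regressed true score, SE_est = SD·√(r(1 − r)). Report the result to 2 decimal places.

σ = 36^(1/2) = 6.0000
SE_est = 6.0000·√[r(1 − r)] ≈ 1.9213

1.92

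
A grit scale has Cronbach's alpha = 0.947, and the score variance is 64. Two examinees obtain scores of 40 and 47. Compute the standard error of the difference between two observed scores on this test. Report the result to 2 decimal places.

2.60

SD = √64 = 8.0000
SEM = 8.0000 · √(1 − 0.9470) = 8.0000 · √0.0530 ≈ 8.0000 · 0.2302 ≈ 1.8417
SE_diff = √2 · SEM ≈ 2.6046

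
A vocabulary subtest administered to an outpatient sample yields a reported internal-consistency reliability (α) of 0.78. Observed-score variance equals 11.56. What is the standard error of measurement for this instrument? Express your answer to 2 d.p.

1.59

σ = 11.56^(1/2) = 3.40000
SEM = 3.40000 × √(1 − 0.78000) = 3.40000 × √0.22000 ≈ 3.40000 × 0.46904 ≈ 1.59474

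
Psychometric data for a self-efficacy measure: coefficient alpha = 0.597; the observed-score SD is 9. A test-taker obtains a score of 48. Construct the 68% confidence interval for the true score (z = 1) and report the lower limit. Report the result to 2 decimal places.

SEM = 9.0000 × √(1 − 0.5970) = 9.0000 × √0.4030 ≈ 9.0000 × 0.6348 ≈ 5.7134
Margin = 1 × 5.7134 ≈ 5.7134
Lower limit = 48 − 5.7134 ≈ 42.2866

42.29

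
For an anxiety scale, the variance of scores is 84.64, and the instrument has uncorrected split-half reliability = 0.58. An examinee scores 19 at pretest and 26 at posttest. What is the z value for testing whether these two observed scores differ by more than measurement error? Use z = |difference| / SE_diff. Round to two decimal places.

1.04

SD = √84.64 ≈ 9.2000
r_full = 2·0.58 / (1 + 0.58) ≈ 0.7342
SEM = 9.2000*√(1 − 0.7342) ≈ 4.7433
SE_diff = √2 * SEM ≈ 6.7081
z = |19 − 26| / 6.7081 = 7 / 6.7081 ≈ 1.0435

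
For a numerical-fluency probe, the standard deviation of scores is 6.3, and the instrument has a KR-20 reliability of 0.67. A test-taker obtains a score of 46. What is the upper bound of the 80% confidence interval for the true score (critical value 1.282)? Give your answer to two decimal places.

SEM = 6.3000·√(1 − 0.6700) ≈ 3.6191
Half-width = 1.282·3.6191 ≈ 4.6397
Upper limit = 46 + 4.6397 ≈ 50.6397

50.64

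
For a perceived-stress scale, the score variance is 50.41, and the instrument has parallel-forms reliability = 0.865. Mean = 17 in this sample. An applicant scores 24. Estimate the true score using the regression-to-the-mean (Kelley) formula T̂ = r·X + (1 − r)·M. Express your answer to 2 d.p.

T̂ = 0.865(24) + 0.135(17) ≈ 23.055

23.06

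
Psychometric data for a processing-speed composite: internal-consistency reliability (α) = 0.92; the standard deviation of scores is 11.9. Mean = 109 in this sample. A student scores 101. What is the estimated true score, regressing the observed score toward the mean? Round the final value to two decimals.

101.64

T̂ = 0.920(101) + 0.080(109) ≃ 101.640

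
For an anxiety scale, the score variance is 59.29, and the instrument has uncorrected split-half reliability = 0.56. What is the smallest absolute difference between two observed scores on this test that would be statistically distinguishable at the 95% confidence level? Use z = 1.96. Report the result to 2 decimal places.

11.34

SD = √59.29 ≃ 7.7000
Spearman-Brown: r = 2(0.56) / (1 + 0.56) = 1.1200 / 1.5600 ≃ 0.7179
SEM = 7.7000 × √(1 − 0.7179) = 7.7000 × √0.2821 ≃ 7.7000 × 0.5311 ≃ 4.0894
SE_diff = SEM × √2 ≃ 4.0894 × 1.4142 ≃ 5.7832
Minimum reliable difference = 1.96 × SE_diff ≃ 1.96 × 5.7832 ≃ 11.3351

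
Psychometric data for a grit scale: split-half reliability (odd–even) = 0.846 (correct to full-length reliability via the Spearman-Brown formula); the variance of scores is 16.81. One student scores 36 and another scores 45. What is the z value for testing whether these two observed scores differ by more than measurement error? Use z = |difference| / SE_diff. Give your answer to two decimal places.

SD = √16.81 ≈ 4.1000
Full-length reliability (Spearman-Brown) = 2(0.846)/(1+0.846) ≈ 0.9166
SEM = 4.1000 * √(1 − 0.9166) = 4.1000 * √0.0834 ≈ 4.1000 * 0.2888 ≈ 1.1842
Standard error of the difference = 1.1842·√2 ≈ 1.6747
z = 9 / 1.6747 ≈ 5.3740

5.37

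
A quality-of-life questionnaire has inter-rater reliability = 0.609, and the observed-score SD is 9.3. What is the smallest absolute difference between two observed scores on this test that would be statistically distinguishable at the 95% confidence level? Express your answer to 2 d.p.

16.12

The standard error of measurement is 9.300*√(1 − 0.609) ≈ 9.300*0.625 ≈ 5.815.
Standard error of the difference = 5.815·√2 ≈ 8.224
Minimum reliable difference = 1.96 * SE_diff ≈ 1.96 * 8.224 ≈ 16.119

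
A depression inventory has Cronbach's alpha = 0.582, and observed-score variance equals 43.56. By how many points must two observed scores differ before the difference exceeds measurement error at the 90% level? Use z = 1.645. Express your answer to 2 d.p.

SD = √43.56 ≈ 6.600
SEM = 6.600·√(1 − 0.582) ≈ 4.267
SE_diff = √2 · SEM ≈ 6.035
Smallest detectable difference = 1.645·6.035 ≈ 9.927

9.93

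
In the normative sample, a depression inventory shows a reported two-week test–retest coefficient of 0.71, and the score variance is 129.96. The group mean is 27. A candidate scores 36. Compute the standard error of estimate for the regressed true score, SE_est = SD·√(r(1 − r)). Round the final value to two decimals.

5.17

SD = √129.96 ≈ 11.400
SE_est = 11.400*√(0.710*0.290) ≈ 5.173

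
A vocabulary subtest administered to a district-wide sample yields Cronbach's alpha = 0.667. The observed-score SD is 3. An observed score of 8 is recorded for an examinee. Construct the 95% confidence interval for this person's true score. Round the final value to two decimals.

SEM = 3.000*√(1 − 0.667) ≈ 1.731
Half-width = 1.96*1.731 ≈ 3.393
Interval: (4.607, 11.393)

[4.61, 11.39]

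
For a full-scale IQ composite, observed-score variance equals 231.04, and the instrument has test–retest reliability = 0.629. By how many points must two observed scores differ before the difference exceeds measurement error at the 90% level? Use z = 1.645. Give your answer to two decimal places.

SD = √231.04 ≈ 15.200
SEM = 15.200 · √(1 − 0.629) = 15.200 · √0.371 ≈ 15.200 · 0.609 ≈ 9.258
SE_diff = √2 · SEM ≈ 13.093
Minimum reliable difference = 1.645 · SE_diff ≈ 1.645 · 13.093 ≈ 21.538

21.54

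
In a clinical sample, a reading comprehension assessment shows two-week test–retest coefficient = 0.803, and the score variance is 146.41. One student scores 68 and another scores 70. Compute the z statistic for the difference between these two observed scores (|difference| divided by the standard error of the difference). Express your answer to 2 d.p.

0.26

SD = √146.41 = 12.100
SEM = 12.100 × √(1 − 0.803) = 12.100 × √0.197 ≃ 12.100 × 0.444 ≃ 5.371
Standard error of the difference = 5.371·√2 ≃ 7.595
z = |68 − 70| / 7.595 = 2 / 7.595 ≃ 0.263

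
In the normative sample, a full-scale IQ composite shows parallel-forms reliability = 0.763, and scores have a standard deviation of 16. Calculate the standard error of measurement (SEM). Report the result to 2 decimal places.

7.79

SEM = 16.0000 · √(1 − 0.7630) = 16.0000 · √0.2370 ≈ 16.0000 · 0.4868 ≈ 7.7892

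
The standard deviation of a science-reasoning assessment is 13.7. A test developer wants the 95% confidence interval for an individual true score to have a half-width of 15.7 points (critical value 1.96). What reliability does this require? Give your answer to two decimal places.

SEM needed = half-width / z = 15.7/1.96 ≈ 8.0102
Required reliability = 1 − (SEM/SD)² = 1 − 0.3419 ≈ 0.6581

0.66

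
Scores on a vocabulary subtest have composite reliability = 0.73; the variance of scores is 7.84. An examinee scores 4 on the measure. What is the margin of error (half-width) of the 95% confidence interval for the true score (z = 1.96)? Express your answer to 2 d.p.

2.85

SD = √7.84 = 2.800
SEM = 2.800 * √(1 − 0.730) = 2.800 * √0.270 ≃ 2.800 * 0.520 ≃ 1.455
1.96 * SEM ≃ 2.852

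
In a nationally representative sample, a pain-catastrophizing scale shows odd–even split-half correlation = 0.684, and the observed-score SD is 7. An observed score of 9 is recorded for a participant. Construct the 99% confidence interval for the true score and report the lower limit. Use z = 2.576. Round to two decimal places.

r_full = 2·0.684 / (1 + 0.684) ≈ 0.8124
SEM = 7.0000*√(1 − 0.8124) ≈ 3.0323
2.576 * SEM ≈ 7.8112
Lower bound: 9 − 7.8112 = 1.1888

1.19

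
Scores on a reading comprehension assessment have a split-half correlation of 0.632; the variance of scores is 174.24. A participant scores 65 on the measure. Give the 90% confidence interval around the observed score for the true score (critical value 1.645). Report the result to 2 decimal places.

SD = √174.24 ≈ 13.2000
r_full = 2·0.632 / (1 + 0.632) ≈ 0.7745
SEM = 13.2000·√(1 − 0.7745) ≈ 6.2681
Half-width = 1.645·6.2681 ≈ 10.3111
CI = 65 ± 10.3111 → [54.6889, 75.3111]

[54.69, 75.31]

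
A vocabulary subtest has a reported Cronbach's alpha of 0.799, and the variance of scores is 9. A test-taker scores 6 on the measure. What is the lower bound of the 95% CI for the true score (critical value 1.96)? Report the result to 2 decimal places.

SD = √9 = 3.0000
SEM = 3.0000×√(1 − 0.7990) ≃ 1.3450
Half-width = 1.96×1.3450 ≃ 2.6362
Lower bound: 6 − 2.6362 = 3.3638

3.36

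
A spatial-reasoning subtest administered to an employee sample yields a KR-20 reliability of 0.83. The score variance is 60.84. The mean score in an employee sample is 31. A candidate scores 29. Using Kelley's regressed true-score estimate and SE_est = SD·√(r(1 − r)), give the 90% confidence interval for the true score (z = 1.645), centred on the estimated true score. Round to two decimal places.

[24.52, 34.16]

SD = √60.84 = 7.800
T̂ = r·X + (1 − r)·M = 0.830·29 + 0.170·31 = 24.070 + 5.270 ≈ 29.340
SE_est = SD · √(r(1 − r)) = 7.800 · √0.141 ≈ 7.800 · 0.376 ≈ 2.930
90% CI: 29.340 ± 4.820 ≈ (24.520, 34.160)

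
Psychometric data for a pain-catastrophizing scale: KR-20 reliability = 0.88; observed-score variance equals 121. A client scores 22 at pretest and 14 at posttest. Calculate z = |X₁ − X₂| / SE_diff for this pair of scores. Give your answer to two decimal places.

1.48

SD = √121 = 11.00000
SEM = 11.00000×√(1 − 0.88000) ≈ 3.81051
SE_diff = SEM × √2 ≈ 3.81051 × 1.41421 ≈ 5.38888
z = |22 − 14| / 5.38888 = 8 / 5.38888 ≈ 1.48454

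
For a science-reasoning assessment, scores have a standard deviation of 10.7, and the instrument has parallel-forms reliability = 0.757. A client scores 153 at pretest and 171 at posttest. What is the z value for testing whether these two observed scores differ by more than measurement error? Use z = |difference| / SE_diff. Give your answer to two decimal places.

The standard error of measurement is 10.700×√(1 − 0.757) ≈ 10.700×0.493 ≈ 5.275.
Standard error of the difference = 5.275·√2 ≈ 7.459
z = |153 − 171| / 7.459 = 18 / 7.459 ≈ 2.413

2.41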